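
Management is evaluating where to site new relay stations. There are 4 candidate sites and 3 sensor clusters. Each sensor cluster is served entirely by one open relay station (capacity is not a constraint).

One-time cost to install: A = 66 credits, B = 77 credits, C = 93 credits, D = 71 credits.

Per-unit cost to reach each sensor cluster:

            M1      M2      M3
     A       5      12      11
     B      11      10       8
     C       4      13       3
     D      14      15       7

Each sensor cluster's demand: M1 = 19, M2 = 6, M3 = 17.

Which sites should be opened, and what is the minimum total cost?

For any fixed open set, each sensor cluster goes to its cheapest open site; total = fixed + service.
{C}: M1→C 4·19=76, M2→C 13·6=78, M3→C 3·17=51. Service 205; fixed 93; total 298.
{B, C}: service 187 + fixed 170 = 357
{A, C}: service 199 + fixed 159 = 358
{A, B, C, D}: service 187 + fixed 307 = 494
No other subset beats 298.

Open C only; minimum total cost 298.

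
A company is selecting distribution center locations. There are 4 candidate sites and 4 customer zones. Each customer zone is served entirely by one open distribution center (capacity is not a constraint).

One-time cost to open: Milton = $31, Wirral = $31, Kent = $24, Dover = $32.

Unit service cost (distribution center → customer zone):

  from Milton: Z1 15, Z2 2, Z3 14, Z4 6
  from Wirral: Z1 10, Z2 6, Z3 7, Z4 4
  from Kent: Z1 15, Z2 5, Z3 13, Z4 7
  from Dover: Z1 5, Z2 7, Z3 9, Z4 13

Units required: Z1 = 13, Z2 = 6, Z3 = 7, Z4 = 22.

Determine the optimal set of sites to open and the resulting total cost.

For any fixed open set, each customer zone goes to its cheapest open site; total = fixed + service.
{Wirral, Dover}: Z1→Dover 5·13=65, Z2→Wirral 6·6=36, Z3→Wirral 7·7=49, Z4→Wirral 4·22=88. Service 238; fixed 63; total 301.
{Milton, Wirral, Dover}: service 214 + fixed 94 = 308
{Wirral, Kent, Dover}: Z1→Dover 5·13=65, Z2→Kent 5·6=30, Z3→Wirral 7·7=49, Z4→Wirral 4·22=88. Service 232; fixed 87; total 319.
{Milton, Wirral, Kent, Dover}: service 214 + fixed 118 = 332
No other subset beats 301.

Open Wirral and Dover; minimum total cost 301.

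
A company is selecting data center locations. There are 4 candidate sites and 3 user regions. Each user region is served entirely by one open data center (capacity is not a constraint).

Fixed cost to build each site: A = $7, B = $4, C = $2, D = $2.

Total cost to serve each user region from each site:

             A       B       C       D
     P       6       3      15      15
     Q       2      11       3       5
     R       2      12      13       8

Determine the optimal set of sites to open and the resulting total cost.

For any fixed open set, each user region goes to its cheapest open site; total = fixed + service.
{A}: P→A 6, Q→A 2, R→A 2. Service 10; fixed 7; total 17.
{A, B}: service 7 + fixed 11 = 18
{A, C}: P→A 6, Q→A 2, R→A 2. Service 10; fixed 9; total 19.
{A, B, C, D}: service 7 + fixed 15 = 22
(All 15 nonempty subsets were checked; A only is lowest.)

Open A only; minimum total cost 17.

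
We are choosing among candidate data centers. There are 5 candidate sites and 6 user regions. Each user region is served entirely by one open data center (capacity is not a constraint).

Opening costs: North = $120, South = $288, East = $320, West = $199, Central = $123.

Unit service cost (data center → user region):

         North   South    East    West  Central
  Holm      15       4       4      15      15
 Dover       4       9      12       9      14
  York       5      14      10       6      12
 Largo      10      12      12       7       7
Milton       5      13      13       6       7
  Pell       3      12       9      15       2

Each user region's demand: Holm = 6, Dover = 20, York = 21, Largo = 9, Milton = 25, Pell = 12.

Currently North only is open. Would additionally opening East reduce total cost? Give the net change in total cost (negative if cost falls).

Current service cost with {North}: 526.
Adding East: each user region re-picks its cheapest; new service cost 460, saving 66.
Extra fixed cost: 320. Net change = 320 − 66 = 254.
(Totals: 646 → 900.)

No — net change +254 (cost rises by 254).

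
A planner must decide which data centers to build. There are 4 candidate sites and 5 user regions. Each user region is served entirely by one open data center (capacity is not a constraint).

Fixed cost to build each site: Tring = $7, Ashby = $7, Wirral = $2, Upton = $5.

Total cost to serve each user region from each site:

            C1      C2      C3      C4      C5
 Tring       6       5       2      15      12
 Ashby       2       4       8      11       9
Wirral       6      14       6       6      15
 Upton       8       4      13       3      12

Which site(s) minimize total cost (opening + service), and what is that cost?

Open Ashby and Wirral; minimum total cost 36.

For any fixed open set, each user region goes to its cheapest open site; total = fixed + service.
{Ashby, Wirral}: C1→Ashby 2, C2→Ashby 4, C3→Wirral 6, C4→Wirral 6, C5→Ashby 9. Service 27; fixed 9; total 36.
{Ashby, Wirral, Upton}: C1→Ashby 2, C2→Ashby 4, C3→Wirral 6, C4→Upton 3, C5→Ashby 9. Service 24; fixed 14; total 38.
{Ashby, Upton}: C1→Ashby 2, C2→Ashby 4, C3→Ashby 8, C4→Upton 3, C5→Ashby 9. Service 26; fixed 12; total 38.
{Tring, Ashby, Wirral, Upton}: service 20 + fixed 21 = 41
(All 15 nonempty subsets were checked; Ashby and Wirral is lowest.)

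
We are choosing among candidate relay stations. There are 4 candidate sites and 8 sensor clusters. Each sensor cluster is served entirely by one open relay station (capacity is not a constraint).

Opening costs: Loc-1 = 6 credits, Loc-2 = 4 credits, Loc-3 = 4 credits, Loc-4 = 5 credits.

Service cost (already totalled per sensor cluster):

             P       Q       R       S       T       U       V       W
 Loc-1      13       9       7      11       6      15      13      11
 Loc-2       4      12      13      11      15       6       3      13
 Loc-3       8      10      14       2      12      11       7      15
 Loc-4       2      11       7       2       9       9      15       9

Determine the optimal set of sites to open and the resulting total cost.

Open Loc-2 and Loc-4; minimum total cost 58.

For any fixed open set, each sensor cluster goes to its cheapest open site; total = fixed + service.
{Loc-2, Loc-4}: P→Loc-4 2, Q→Loc-4 11, R→Loc-4 7, S→Loc-4 2, T→Loc-4 9, U→Loc-2 6, V→Loc-2 3, W→Loc-4 9. Service 49; fixed 9; total 58.
{Loc-1, Loc-2, Loc-4}: P→Loc-4 2, Q→Loc-1 9, R→Loc-1 7, S→Loc-4 2, T→Loc-1 6, U→Loc-2 6, V→Loc-2 3, W→Loc-4 9. Service 44; fixed 15; total 59.
{Loc-2, Loc-3, Loc-4}: service 48 + fixed 13 = 61
{Loc-1, Loc-2, Loc-3, Loc-4}: P→Loc-4 2, Q→Loc-1 9, R→Loc-1 7, S→Loc-3 2, T→Loc-1 6, U→Loc-2 6, V→Loc-2 3, W→Loc-4 9. Service 44; fixed 19; total 63.
No other subset beats 58.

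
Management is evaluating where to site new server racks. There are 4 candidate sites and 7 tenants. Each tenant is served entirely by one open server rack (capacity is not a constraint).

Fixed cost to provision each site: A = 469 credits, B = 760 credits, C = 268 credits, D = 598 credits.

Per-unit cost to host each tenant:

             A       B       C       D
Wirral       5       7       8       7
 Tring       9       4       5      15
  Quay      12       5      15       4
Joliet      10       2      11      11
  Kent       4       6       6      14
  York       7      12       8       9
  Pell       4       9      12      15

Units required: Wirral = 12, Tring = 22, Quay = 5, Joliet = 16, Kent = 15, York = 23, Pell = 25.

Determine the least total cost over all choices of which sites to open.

Minimum total cost: 1268

For any fixed open set, each tenant goes to its cheapest open site; total = fixed + service.
{A}: Wirral→A 5·12=60, Tring→A 9·22=198, Quay→A 12·5=60, Joliet→A 10·16=160, Kent→A 4·15=60, York→A 7·23=161, Pell→A 4·25=100. Service 799; fixed 469; total 1268.
{C}: service 1031 + fixed 268 = 1299
{A, C}: service 711 + fixed 737 = 1448
{A, B, C, D}: Wirral→A 5·12=60, Tring→B 4·22=88, Quay→D 4·5=20, Joliet→B 2·16=32, Kent→A 4·15=60, York→A 7·23=161, Pell→A 4·25=100. Service 521; fixed 2095; total 2616.
(All 15 nonempty subsets were checked; A only is lowest.)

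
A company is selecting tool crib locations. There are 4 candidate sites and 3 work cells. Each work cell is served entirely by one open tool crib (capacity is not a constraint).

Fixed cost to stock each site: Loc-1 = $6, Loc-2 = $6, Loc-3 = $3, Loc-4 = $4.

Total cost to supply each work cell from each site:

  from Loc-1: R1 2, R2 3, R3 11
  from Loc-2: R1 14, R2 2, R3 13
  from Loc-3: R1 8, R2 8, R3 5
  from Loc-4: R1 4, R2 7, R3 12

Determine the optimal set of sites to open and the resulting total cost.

For any fixed open set, each work cell goes to its cheapest open site; total = fixed + service.
{Loc-1, Loc-3}: R1→Loc-1 2, R2→Loc-1 3, R3→Loc-3 5. Service 10; fixed 9; total 19.
{Loc-1}: service 16 + fixed 6 = 22
{Loc-1, Loc-3, Loc-4}: R1→Loc-1 2, R2→Loc-1 3, R3→Loc-3 5. Service 10; fixed 13; total 23.
{Loc-1, Loc-2, Loc-3, Loc-4}: R1→Loc-1 2, R2→Loc-2 2, R3→Loc-3 5. Service 9; fixed 19; total 28.
No other subset beats 19.

Open Loc-1 and Loc-3; minimum total cost 19.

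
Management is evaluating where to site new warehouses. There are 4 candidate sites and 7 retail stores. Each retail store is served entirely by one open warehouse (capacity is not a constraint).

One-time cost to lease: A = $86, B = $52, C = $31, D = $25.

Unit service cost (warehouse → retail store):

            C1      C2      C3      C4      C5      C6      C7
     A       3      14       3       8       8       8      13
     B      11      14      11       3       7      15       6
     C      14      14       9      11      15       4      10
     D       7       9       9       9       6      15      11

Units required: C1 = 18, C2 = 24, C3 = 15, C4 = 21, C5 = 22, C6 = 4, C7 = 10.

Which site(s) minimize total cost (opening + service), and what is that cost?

For any fixed open set, each retail store goes to its cheapest open site; total = fixed + service.
{A, B, D}: C1→A 3·18=54, C2→D 9·24=216, C3→A 3·15=45, C4→B 3·21=63, C5→D 6·22=132, C6→A 8·4=32, C7→B 6·10=60. Service 602; fixed 163; total 765.
{A, B, C, D}: C1→A 3·18=54, C2→D 9·24=216, C3→A 3·15=45, C4→B 3·21=63, C5→D 6·22=132, C6→C 4·4=16, C7→B 6·10=60. Service 586; fixed 194; total 780.
{B, C, D}: C1→D 7·18=126, C2→D 9·24=216, C3→C 9·15=135, C4→B 3·21=63, C5→D 6·22=132, C6→C 4·4=16, C7→B 6·10=60. Service 748; fixed 108; total 856.
{D}: service 968 + fixed 25 = 993
(All 15 nonempty subsets were checked; A, B and D is lowest.)

Open A, B and D; minimum total cost 765.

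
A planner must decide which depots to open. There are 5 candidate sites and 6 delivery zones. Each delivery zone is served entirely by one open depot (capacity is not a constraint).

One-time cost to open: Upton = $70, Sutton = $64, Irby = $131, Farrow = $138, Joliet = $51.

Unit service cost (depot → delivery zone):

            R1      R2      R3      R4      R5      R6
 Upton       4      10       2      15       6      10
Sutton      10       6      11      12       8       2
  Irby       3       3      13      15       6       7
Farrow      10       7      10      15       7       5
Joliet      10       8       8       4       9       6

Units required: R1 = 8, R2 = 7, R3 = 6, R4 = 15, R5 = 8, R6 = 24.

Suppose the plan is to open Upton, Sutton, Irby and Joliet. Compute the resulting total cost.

Total cost: 529

Each delivery zone is assigned to its cheapest site among the open ones.
{Upton, Sutton, Irby, Joliet}: R1→Irby 3·8=24, R2→Irby 3·7=21, R3→Upton 2·6=12, R4→Joliet 4·15=60, R5→Upton 6·8=48, R6→Sutton 2·24=48. Service 213; fixed 316; total 529.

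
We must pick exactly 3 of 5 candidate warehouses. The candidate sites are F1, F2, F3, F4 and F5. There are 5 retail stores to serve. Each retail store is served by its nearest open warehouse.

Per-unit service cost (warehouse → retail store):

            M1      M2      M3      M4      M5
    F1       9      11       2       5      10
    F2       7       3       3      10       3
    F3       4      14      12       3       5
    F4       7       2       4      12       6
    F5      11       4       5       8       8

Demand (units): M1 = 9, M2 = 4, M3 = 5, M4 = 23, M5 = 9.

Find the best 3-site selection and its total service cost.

With exactly 3 open, each retail store uses its cheapest among the chosen.
{F1, F2, F3}: M1→F3 4·9=36, M2→F2 3·4=12, M3→F1 2·5=10, M4→F3 3·23=69, M5→F2 3·9=27. Service cost 154.
{F2, F3, F4}: service cost 155
{F2, F3, F5}: service cost 159
Among all 10 size-3 choices, {F1, F2, F3} is lowest.

Choose F1, F2 and F3; total service cost 154.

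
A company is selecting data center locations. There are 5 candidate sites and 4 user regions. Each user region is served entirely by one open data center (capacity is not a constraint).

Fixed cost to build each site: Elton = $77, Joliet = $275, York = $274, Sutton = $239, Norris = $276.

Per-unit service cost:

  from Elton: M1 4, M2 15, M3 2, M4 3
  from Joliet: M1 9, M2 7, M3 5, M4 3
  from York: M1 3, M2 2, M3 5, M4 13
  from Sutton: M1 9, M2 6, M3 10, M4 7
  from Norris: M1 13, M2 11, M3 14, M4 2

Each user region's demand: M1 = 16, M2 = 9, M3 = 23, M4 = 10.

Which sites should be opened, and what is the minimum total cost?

Open Elton only; minimum total cost 352.

For any fixed open set, each user region goes to its cheapest open site; total = fixed + service.
{Elton}: M1→Elton 4·16=64, M2→Elton 15·9=135, M3→Elton 2·23=46, M4→Elton 3·10=30. Service 275; fixed 77; total 352.
{Elton, York}: service 142 + fixed 351 = 493
{Elton, Sutton}: service 194 + fixed 316 = 510
{Elton, Joliet, York, Sutton, Norris}: service 132 + fixed 1141 = 1273
No other subset beats 352.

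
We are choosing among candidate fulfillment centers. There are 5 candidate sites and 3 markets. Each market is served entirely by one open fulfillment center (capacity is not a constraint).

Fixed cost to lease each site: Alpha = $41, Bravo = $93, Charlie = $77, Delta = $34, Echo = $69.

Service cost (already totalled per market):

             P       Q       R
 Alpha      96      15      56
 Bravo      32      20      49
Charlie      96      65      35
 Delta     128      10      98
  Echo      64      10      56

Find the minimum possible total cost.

Minimum total cost: 194

For any fixed open set, each market goes to its cheapest open site; total = fixed + service.
{Bravo}: P→Bravo 32, Q→Bravo 20, R→Bravo 49. Service 101; fixed 93; total 194.
{Echo}: P→Echo 64, Q→Echo 10, R→Echo 56. Service 130; fixed 69; total 199.
{Alpha}: service 167 + fixed 41 = 208
{Alpha, Bravo, Charlie, Delta, Echo}: service 77 + fixed 314 = 391
No other subset beats 194.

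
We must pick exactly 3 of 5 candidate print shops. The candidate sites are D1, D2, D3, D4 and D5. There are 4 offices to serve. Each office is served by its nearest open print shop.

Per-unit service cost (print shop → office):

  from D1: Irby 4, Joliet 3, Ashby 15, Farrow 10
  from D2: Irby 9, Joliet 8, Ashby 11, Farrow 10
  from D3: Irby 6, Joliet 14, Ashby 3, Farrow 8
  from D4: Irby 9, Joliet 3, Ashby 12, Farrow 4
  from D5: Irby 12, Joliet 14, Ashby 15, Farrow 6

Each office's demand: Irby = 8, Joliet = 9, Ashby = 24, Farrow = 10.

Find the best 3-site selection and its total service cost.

With exactly 3 open, each office uses its cheapest among the chosen.
{D1, D3, D4}: Irby→D1 4·8=32, Joliet→D1 3·9=27, Ashby→D3 3·24=72, Farrow→D4 4·10=40. Service cost 171.
{D2, D3, D4}: service cost 187
{D3, D4, D5}: service cost 187
Among all 10 size-3 choices, {D1, D3, D4} is lowest.

Choose D1, D3 and D4; total service cost 171.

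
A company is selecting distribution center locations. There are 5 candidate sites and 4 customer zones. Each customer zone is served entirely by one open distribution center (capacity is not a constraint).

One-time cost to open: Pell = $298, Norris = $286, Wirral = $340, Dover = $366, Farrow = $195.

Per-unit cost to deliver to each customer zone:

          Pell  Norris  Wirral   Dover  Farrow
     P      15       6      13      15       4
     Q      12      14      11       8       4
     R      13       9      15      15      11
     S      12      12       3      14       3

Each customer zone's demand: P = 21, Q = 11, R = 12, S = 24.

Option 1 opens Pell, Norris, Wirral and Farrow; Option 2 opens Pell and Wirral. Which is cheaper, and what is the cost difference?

Option 1: {Pell, Norris, Wirral, Farrow}: P→Farrow 4·21=84, Q→Farrow 4·11=44, R→Norris 9·12=108, S→Wirral 3·24=72. Service 308; fixed 1119; total 1427.
Option 2: {Pell, Wirral}: P→Wirral 13·21=273, Q→Wirral 11·11=121, R→Pell 13·12=156, S→Wirral 3·24=72. Service 622; fixed 638; total 1260.
Difference: |1427 − 1260| = 167.

Option 2 is cheaper by 167.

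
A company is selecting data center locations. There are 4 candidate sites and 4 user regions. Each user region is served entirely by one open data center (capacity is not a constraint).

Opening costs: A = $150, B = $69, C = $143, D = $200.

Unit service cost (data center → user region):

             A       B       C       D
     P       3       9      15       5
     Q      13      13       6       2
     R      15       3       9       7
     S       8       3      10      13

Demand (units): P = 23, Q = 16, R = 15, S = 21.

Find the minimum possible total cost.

For any fixed open set, each user region goes to its cheapest open site; total = fixed + service.
{B, D}: P→D 5·23=115, Q→D 2·16=32, R→B 3·15=45, S→B 3·21=63. Service 255; fixed 269; total 524.
{B}: P→B 9·23=207, Q→B 13·16=208, R→B 3·15=45, S→B 3·21=63. Service 523; fixed 69; total 592.
{A, B}: P→A 3·23=69, Q→A 13·16=208, R→B 3·15=45, S→B 3·21=63. Service 385; fixed 219; total 604.
{A, B, C, D}: service 209 + fixed 562 = 771
(All 15 nonempty subsets were checked; B and D is lowest.)

Minimum total cost: 524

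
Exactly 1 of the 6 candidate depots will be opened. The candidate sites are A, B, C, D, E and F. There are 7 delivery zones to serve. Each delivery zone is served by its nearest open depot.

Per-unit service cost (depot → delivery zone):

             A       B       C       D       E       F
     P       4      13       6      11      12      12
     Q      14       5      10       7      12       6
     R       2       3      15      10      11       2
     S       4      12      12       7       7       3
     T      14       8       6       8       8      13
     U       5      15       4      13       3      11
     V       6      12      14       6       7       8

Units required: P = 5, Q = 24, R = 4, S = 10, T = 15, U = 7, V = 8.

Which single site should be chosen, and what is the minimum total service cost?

Choose F only; total service cost 578.

With exactly 1 open, each delivery zone uses its cheapest among the chosen.
{F}: P→F 12·5=60, Q→F 6·24=144, R→F 2·4=8, S→F 3·10=30, T→F 13·15=195, U→F 11·7=77, V→F 8·8=64. Service cost 578.
{D}: service cost 592
{B}: service cost 638
Among all 6 size-1 choices, {F} is lowest.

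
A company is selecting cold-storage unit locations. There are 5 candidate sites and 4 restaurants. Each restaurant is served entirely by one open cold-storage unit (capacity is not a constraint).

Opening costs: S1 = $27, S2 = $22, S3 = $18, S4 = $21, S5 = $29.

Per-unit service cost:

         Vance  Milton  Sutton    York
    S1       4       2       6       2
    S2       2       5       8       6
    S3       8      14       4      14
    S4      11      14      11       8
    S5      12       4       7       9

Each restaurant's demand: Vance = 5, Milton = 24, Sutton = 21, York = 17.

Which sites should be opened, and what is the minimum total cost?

For any fixed open set, each restaurant goes to its cheapest open site; total = fixed + service.
{S1, S3}: Vance→S1 4·5=20, Milton→S1 2·24=48, Sutton→S3 4·21=84, York→S1 2·17=34. Service 186; fixed 45; total 231.
{S1, S2, S3}: Vance→S2 2·5=10, Milton→S1 2·24=48, Sutton→S3 4·21=84, York→S1 2·17=34. Service 176; fixed 67; total 243.
{S1, S3, S4}: Vance→S1 4·5=20, Milton→S1 2·24=48, Sutton→S3 4·21=84, York→S1 2·17=34. Service 186; fixed 66; total 252.
{S1, S2, S3, S4, S5}: service 176 + fixed 117 = 293
No other subset beats 231.

Open S1 and S3; minimum total cost 231.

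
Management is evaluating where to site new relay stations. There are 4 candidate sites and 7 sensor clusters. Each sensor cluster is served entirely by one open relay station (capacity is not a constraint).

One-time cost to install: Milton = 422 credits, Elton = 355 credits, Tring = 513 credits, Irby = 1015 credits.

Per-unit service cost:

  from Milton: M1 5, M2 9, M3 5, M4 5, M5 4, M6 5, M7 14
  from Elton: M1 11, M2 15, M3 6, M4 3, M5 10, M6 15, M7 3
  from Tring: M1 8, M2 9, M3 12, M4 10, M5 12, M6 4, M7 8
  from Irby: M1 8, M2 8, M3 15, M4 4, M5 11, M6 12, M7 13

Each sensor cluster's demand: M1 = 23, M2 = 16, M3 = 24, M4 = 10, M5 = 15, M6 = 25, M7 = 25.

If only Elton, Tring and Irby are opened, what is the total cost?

Total cost: 2694

Each sensor cluster is assigned to its cheapest site among the open ones.
{Elton, Tring, Irby}: M1→Tring 8·23=184, M2→Irby 8·16=128, M3→Elton 6·24=144, M4→Elton 3·10=30, M5→Elton 10·15=150, M6→Tring 4·25=100, M7→Elton 3·25=75. Service 811; fixed 1883; total 2694.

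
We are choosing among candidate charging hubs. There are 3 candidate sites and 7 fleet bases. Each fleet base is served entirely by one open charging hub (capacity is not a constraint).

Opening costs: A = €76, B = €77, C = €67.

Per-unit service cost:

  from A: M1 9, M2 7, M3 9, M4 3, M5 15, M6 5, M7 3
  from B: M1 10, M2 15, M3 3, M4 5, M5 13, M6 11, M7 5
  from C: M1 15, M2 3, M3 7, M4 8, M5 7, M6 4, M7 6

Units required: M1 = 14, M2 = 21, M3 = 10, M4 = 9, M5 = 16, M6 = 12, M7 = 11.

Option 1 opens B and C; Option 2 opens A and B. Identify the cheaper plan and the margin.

Option 1 is cheaper by 147.

Option 1: {B, C}: M1→B 10·14=140, M2→C 3·21=63, M3→B 3·10=30, M4→B 5·9=45, M5→C 7·16=112, M6→C 4·12=48, M7→B 5·11=55. Service 493; fixed 144; total 637.
Option 2: {A, B}: M1→A 9·14=126, M2→A 7·21=147, M3→B 3·10=30, M4→A 3·9=27, M5→B 13·16=208, M6→A 5·12=60, M7→A 3·11=33. Service 631; fixed 153; total 784.
Difference: |637 − 784| = 147.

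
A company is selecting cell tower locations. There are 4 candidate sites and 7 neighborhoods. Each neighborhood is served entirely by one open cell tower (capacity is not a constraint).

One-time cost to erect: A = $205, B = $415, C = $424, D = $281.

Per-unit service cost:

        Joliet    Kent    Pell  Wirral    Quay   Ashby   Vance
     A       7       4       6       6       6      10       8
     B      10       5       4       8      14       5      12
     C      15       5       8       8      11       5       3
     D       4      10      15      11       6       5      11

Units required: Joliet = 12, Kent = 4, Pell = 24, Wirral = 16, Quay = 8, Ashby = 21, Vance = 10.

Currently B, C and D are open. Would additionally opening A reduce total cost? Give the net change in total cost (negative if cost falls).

No — net change +169 (cost rises by 169).

Current service cost with {B, C, D}: 475.
Adding A: each neighborhood re-picks its cheapest; new service cost 439, saving 36.
Extra fixed cost: 205. Net change = 205 − 36 = 169.
(Totals: 1595 → 1764.)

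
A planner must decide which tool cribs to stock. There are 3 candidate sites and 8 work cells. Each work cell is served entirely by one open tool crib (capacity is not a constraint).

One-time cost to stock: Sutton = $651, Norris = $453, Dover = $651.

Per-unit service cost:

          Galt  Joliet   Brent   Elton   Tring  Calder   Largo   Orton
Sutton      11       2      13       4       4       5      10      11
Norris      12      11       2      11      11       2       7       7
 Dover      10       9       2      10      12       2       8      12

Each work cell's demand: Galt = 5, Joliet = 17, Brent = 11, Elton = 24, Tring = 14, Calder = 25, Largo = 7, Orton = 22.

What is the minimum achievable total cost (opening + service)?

For any fixed open set, each work cell goes to its cheapest open site; total = fixed + service.
{Norris}: Galt→Norris 12·5=60, Joliet→Norris 11·17=187, Brent→Norris 2·11=22, Elton→Norris 11·24=264, Tring→Norris 11·14=154, Calder→Norris 2·25=50, Largo→Norris 7·7=49, Orton→Norris 7·22=154. Service 940; fixed 453; total 1393.
{Sutton}: Galt→Sutton 11·5=55, Joliet→Sutton 2·17=34, Brent→Sutton 13·11=143, Elton→Sutton 4·24=96, Tring→Sutton 4·14=56, Calder→Sutton 5·25=125, Largo→Sutton 10·7=70, Orton→Sutton 11·22=242. Service 821; fixed 651; total 1472.
{Sutton, Norris}: service 516 + fixed 1104 = 1620
{Sutton, Norris, Dover}: Galt→Dover 10·5=50, Joliet→Sutton 2·17=34, Brent→Norris 2·11=22, Elton→Sutton 4·24=96, Tring→Sutton 4·14=56, Calder→Norris 2·25=50, Largo→Norris 7·7=49, Orton→Norris 7·22=154. Service 511; fixed 1755; total 2266.
No other subset beats 1393.

Minimum total cost: 1393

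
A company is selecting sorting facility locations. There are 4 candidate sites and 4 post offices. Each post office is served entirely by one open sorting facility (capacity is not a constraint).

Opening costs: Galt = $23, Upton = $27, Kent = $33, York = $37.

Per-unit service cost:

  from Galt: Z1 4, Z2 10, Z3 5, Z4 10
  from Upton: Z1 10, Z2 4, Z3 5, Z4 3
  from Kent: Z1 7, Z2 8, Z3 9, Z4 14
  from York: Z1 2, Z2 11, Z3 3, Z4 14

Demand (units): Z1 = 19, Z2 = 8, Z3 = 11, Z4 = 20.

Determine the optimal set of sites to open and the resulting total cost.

Open Upton and York; minimum total cost 227.

For any fixed open set, each post office goes to its cheapest open site; total = fixed + service.
{Upton, York}: Z1→York 2·19=38, Z2→Upton 4·8=32, Z3→York 3·11=33, Z4→Upton 3·20=60. Service 163; fixed 64; total 227.
{Galt, Upton, York}: service 163 + fixed 87 = 250
{Upton, Kent, York}: service 163 + fixed 97 = 260
{Galt, Upton, Kent, York}: service 163 + fixed 120 = 283
No other subset beats 227.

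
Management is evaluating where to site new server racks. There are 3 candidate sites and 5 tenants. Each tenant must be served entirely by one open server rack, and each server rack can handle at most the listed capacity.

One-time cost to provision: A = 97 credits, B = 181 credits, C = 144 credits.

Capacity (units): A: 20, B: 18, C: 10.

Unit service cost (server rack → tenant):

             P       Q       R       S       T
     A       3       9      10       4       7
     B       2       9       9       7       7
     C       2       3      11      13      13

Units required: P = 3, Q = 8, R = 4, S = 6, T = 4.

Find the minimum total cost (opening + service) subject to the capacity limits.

Open {A, C}: P→A 3·3=9, Q→C 3·8=24, R→A 10·4=40, S→A 4·6=24, T→A 7·4=28.
Loads: A carries 17/20, C carries 8/10. Service 125; fixed 241; total 366.
Next best feasible plan costs 415.

Minimum total cost: 366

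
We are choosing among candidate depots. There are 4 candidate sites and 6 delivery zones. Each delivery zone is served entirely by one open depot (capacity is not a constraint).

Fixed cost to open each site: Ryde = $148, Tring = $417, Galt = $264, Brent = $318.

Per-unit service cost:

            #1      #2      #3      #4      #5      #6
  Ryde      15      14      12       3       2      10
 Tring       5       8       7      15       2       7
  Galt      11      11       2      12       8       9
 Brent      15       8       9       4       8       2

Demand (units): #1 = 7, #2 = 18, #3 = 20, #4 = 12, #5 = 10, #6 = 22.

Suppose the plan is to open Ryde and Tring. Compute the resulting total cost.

Total cost: 1094

Each delivery zone is assigned to its cheapest site among the open ones.
{Ryde, Tring}: #1→Tring 5·7=35, #2→Tring 8·18=144, #3→Tring 7·20=140, #4→Ryde 3·12=36, #5→Ryde 2·10=20, #6→Tring 7·22=154. Service 529; fixed 565; total 1094.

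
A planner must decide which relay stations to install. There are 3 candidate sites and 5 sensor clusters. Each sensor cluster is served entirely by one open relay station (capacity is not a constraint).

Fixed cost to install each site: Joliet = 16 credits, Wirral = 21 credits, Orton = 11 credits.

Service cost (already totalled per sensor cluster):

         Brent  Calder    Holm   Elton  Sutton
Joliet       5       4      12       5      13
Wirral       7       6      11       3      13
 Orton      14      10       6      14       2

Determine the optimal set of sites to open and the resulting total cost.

Open Joliet and Orton; minimum total cost 49.

For any fixed open set, each sensor cluster goes to its cheapest open site; total = fixed + service.
{Joliet, Orton}: Brent→Joliet 5, Calder→Joliet 4, Holm→Orton 6, Elton→Joliet 5, Sutton→Orton 2. Service 22; fixed 27; total 49.
{Joliet}: Brent→Joliet 5, Calder→Joliet 4, Holm→Joliet 12, Elton→Joliet 5, Sutton→Joliet 13. Service 39; fixed 16; total 55.
{Wirral, Orton}: service 24 + fixed 32 = 56
{Joliet, Wirral, Orton}: Brent→Joliet 5, Calder→Joliet 4, Holm→Orton 6, Elton→Wirral 3, Sutton→Orton 2. Service 20; fixed 48; total 68.
No other subset beats 49.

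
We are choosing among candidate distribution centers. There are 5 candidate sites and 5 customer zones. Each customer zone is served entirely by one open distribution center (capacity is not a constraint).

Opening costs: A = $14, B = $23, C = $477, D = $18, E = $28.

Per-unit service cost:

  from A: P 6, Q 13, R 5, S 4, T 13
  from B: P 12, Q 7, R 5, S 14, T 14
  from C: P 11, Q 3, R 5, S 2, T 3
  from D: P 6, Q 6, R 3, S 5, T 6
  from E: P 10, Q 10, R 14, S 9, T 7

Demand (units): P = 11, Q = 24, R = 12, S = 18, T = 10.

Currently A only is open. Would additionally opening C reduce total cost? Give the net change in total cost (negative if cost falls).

No — net change +101 (cost rises by 101).

Current service cost with {A}: 640.
Adding C: each customer zone re-picks its cheapest; new service cost 264, saving 376.
Extra fixed cost: 477. Net change = 477 − 376 = 101.
(Totals: 654 → 755.)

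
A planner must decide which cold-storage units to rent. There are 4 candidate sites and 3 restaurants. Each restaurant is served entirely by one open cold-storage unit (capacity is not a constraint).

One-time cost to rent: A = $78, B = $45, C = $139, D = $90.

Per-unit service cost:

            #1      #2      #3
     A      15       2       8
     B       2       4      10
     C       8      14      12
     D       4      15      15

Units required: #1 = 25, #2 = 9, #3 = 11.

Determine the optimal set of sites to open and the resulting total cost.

Open B only; minimum total cost 241.

For any fixed open set, each restaurant goes to its cheapest open site; total = fixed + service.
{B}: #1→B 2·25=50, #2→B 4·9=36, #3→B 10·11=110. Service 196; fixed 45; total 241.
{A, B}: #1→B 2·25=50, #2→A 2·9=18, #3→A 8·11=88. Service 156; fixed 123; total 279.
{B, D}: #1→B 2·25=50, #2→B 4·9=36, #3→B 10·11=110. Service 196; fixed 135; total 331.
{A, B, C, D}: #1→B 2·25=50, #2→A 2·9=18, #3→A 8·11=88. Service 156; fixed 352; total 508.
No other subset beats 241.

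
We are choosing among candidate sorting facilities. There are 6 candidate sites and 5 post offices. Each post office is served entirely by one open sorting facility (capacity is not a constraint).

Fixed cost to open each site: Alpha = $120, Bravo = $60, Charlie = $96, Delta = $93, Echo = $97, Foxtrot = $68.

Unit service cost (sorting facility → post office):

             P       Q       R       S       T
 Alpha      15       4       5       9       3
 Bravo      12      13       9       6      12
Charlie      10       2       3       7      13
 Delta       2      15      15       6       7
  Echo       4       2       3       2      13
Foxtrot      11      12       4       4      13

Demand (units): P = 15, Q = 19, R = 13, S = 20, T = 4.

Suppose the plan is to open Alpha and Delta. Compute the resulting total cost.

Each post office is assigned to its cheapest site among the open ones.
{Alpha, Delta}: P→Delta 2·15=30, Q→Alpha 4·19=76, R→Alpha 5·13=65, S→Delta 6·20=120, T→Alpha 3·4=12. Service 303; fixed 213; total 516.

Total cost: 516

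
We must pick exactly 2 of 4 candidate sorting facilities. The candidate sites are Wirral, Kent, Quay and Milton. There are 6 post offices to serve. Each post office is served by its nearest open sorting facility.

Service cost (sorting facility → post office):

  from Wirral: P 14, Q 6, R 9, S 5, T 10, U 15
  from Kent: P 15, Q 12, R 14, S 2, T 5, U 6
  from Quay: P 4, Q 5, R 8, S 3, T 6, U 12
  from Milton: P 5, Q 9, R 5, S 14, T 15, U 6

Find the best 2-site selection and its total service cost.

With exactly 2 open, each post office uses its cheapest among the chosen.
{Quay, Milton}: P→Quay 4, Q→Quay 5, R→Milton 5, S→Quay 3, T→Quay 6, U→Milton 6. Service cost 29.
{Kent, Quay}: service cost 30
{Kent, Milton}: service cost 32
Among all 6 size-2 choices, {Quay, Milton} is lowest.

Choose Quay and Milton; total service cost 29.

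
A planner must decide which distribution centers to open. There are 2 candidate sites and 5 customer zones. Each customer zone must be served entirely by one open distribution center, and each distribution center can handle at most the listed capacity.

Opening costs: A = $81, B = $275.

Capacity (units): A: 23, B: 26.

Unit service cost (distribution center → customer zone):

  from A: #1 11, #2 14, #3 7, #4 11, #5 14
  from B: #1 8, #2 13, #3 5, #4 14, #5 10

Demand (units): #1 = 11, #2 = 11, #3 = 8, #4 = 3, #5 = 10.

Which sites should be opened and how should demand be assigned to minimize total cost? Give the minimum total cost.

Open {A, B}: #1→B 8·11=88, #2→A 14·11=154, #3→A 7·8=56, #4→A 11·3=33, #5→B 10·10=100.
Loads: A carries 22/23, B carries 21/26. Service 431; fixed 356; total 787.
Next best feasible plan costs 796.

Minimum total cost: 787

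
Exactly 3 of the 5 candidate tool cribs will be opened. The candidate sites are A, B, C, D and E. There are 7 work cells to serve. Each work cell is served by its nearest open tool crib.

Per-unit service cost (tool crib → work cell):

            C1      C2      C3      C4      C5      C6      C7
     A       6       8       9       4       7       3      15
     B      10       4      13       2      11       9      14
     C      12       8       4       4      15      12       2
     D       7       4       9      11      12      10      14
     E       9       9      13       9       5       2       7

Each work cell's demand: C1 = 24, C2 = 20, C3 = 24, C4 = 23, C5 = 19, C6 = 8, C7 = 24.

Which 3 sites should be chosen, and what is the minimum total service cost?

With exactly 3 open, each work cell uses its cheapest among the chosen.
{A, B, C}: C1→A 6·24=144, C2→B 4·20=80, C3→C 4·24=96, C4→B 2·23=46, C5→A 7·19=133, C6→A 3·8=24, C7→C 2·24=48. Service cost 571.
{C, D, E}: service cost 595
{B, C, E}: service cost 597
Among all 10 size-3 choices, {A, B, C} is lowest.

Choose A, B and C; total service cost 571.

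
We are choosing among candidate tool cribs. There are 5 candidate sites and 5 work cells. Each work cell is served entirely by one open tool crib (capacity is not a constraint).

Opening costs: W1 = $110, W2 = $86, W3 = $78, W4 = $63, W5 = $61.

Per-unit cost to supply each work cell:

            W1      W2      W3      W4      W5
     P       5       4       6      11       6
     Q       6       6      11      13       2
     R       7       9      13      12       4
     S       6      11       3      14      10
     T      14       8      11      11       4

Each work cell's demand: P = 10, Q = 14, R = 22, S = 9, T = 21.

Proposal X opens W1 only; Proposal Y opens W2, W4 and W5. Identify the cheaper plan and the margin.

Proposal X: {W1}: P→W1 5·10=50, Q→W1 6·14=84, R→W1 7·22=154, S→W1 6·9=54, T→W1 14·21=294. Service 636; fixed 110; total 746.
Proposal Y: {W2, W4, W5}: P→W2 4·10=40, Q→W5 2·14=28, R→W5 4·22=88, S→W5 10·9=90, T→W5 4·21=84. Service 330; fixed 210; total 540.
Difference: |746 − 540| = 206.

Proposal Y is cheaper by 206.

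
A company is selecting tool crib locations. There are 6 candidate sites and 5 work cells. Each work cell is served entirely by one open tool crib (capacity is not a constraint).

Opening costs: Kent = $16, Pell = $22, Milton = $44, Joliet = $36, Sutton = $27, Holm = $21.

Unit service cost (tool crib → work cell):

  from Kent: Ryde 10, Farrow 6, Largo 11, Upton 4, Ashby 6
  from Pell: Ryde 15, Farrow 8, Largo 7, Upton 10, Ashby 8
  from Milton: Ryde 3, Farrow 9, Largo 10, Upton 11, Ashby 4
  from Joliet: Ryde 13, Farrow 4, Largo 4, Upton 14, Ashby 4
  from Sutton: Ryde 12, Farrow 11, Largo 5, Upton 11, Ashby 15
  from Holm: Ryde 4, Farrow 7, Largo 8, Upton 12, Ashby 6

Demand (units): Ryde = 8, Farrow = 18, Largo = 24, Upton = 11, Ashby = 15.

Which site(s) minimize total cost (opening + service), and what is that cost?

For any fixed open set, each work cell goes to its cheapest open site; total = fixed + service.
{Kent, Joliet, Holm}: Ryde→Holm 4·8=32, Farrow→Joliet 4·18=72, Largo→Joliet 4·24=96, Upton→Kent 4·11=44, Ashby→Joliet 4·15=60. Service 304; fixed 73; total 377.
{Kent, Milton, Joliet}: service 296 + fixed 96 = 392
{Kent, Pell, Joliet, Holm}: Ryde→Holm 4·8=32, Farrow→Joliet 4·18=72, Largo→Joliet 4·24=96, Upton→Kent 4·11=44, Ashby→Joliet 4·15=60. Service 304; fixed 95; total 399.
{Kent, Pell, Milton, Joliet, Sutton, Holm}: Ryde→Milton 3·8=24, Farrow→Joliet 4·18=72, Largo→Joliet 4·24=96, Upton→Kent 4·11=44, Ashby→Milton 4·15=60. Service 296; fixed 166; total 462.
No other subset beats 377.

Open Kent, Joliet and Holm; minimum total cost 377.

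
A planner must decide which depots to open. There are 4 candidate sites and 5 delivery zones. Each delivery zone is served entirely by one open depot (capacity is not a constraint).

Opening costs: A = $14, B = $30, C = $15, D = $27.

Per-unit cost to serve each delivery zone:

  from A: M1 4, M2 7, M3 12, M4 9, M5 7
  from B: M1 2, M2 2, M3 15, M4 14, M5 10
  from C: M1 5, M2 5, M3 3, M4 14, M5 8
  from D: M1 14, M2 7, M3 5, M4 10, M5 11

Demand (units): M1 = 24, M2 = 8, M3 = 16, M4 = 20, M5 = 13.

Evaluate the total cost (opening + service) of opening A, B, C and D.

Each delivery zone is assigned to its cheapest site among the open ones.
{A, B, C, D}: M1→B 2·24=48, M2→B 2·8=16, M3→C 3·16=48, M4→A 9·20=180, M5→A 7·13=91. Service 383; fixed 86; total 469.

Total cost: 469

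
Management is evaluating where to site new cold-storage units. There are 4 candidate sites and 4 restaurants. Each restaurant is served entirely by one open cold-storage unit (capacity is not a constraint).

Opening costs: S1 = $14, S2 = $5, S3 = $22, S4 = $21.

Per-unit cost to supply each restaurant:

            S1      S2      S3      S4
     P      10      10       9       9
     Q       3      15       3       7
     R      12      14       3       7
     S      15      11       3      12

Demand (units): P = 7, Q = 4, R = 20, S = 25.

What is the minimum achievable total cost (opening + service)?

For any fixed open set, each restaurant goes to its cheapest open site; total = fixed + service.
{S3}: P→S3 9·7=63, Q→S3 3·4=12, R→S3 3·20=60, S→S3 3·25=75. Service 210; fixed 22; total 232.
{S2, S3}: service 210 + fixed 27 = 237
{S1, S3}: service 210 + fixed 36 = 246
{S1, S2, S3, S4}: service 210 + fixed 62 = 272
(All 15 nonempty subsets were checked; S3 only is lowest.)

Minimum total cost: 232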